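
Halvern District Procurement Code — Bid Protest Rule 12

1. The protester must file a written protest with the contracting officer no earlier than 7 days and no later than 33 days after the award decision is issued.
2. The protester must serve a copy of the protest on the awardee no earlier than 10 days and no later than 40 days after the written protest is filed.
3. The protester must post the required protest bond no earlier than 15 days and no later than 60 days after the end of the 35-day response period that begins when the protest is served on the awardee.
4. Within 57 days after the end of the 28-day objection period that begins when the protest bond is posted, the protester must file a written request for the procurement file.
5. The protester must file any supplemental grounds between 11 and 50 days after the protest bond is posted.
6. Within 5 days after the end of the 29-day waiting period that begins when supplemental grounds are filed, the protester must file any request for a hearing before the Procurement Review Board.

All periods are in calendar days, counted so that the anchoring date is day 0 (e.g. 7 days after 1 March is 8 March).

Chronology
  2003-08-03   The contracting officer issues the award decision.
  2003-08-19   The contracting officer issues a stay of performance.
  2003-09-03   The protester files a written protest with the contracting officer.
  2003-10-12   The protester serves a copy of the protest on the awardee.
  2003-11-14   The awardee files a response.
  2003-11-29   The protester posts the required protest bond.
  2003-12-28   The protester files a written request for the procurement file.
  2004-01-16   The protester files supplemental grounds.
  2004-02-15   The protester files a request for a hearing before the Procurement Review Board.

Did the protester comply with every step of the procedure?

No

Step 1: the window is 7–33 days after 2003-08-03 (when the award decision is issued), so 2003-08-10 through 2003-09-05; 2003-09-03 falls inside that range.
Step 2: the window is 10–40 days after 2003-09-03 (when the written protest is filed), so 2003-09-13 through 2003-10-13; done 2003-10-12 — within the window.
Step 3: the window is 15–60 days after 2003-11-16 (end of the 35-day response period, which began when the protest is served on the awardee on 2003-10-12), so 2003-12-01 through 2004-01-15; done 2003-11-29 — 2 days before the window opened.
That is the first point of non-compliance.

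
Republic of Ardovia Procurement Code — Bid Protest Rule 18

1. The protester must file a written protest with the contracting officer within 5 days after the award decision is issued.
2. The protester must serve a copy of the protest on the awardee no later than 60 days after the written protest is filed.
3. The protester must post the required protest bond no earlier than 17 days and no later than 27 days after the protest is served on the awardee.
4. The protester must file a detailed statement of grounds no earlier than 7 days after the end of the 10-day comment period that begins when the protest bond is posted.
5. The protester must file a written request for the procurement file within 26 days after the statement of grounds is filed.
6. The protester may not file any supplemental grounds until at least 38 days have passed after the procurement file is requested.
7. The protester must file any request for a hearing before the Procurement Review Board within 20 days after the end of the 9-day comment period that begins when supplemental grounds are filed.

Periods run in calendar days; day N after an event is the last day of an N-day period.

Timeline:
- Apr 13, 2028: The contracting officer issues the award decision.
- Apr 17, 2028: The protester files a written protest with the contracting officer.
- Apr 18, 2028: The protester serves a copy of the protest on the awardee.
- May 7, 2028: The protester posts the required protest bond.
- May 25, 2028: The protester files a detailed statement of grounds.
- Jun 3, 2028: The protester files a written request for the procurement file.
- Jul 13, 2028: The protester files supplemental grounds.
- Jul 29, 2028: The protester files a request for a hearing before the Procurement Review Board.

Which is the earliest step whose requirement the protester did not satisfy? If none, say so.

(1) due by Apr 13, 2028 + 5 days = Apr 18, 2028; completed Apr 17, 2028, before the deadline.
(2) due by Apr 17, 2028 + 60 days = Jun 16, 2028; Apr 18, 2028 is within that limit.
(3) the permitted window runs from Apr 18, 2028 + 17 = May 5, 2028 to Apr 18, 2028 + 27 = May 15, 2028; done May 7, 2028 — within the window.
(4) permitted from May 17, 2028 + 7 days = May 24, 2028 onward; May 25, 2028 is on or after that date.
(5) due by May 25, 2028 + 26 days = Jun 20, 2028; done Jun 3, 2028 — timely.
(6) permitted from Jun 3, 2028 + 38 days = Jul 11, 2028 onward; done Jul 13, 2028 — permitted.
(7) due by Jul 22, 2028 + 20 days = Aug 11, 2028; done Jul 29, 2028 — timely.

None — every step was satisfied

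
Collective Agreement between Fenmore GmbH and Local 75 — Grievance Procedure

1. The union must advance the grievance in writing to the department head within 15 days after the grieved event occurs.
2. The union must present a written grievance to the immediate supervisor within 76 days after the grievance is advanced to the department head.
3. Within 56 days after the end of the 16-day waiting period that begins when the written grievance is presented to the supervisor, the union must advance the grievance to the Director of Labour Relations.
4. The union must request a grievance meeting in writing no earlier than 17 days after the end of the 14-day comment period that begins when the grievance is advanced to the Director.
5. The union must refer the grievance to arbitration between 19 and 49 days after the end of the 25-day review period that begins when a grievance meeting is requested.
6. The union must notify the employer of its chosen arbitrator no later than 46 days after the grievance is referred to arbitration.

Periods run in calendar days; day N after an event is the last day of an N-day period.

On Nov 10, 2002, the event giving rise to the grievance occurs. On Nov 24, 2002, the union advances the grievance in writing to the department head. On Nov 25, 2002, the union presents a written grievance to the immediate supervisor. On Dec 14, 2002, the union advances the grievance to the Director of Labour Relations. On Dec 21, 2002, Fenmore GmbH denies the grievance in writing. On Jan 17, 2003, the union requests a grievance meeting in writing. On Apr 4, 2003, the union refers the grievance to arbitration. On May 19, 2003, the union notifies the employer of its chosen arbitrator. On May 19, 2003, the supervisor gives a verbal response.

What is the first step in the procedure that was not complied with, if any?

Step 5

(1) due by Nov 10, 2002 + 15 days = Nov 25, 2002; Nov 24, 2002 is within that limit.
(2) due by Nov 24, 2002 + 76 days = Feb 8, 2003; Nov 25, 2002 is within that limit.
(3) due by Dec 11, 2002 + 56 days = Feb 5, 2003; done Dec 14, 2002 — timely.
(4) permitted from Dec 28, 2002 + 17 days = Jan 14, 2003 onward; done Jan 17, 2003 — permitted.
(5) the permitted window runs from Feb 11, 2003 + 19 = Mar 2, 2003 to Feb 11, 2003 + 49 = Apr 1, 2003; Apr 4, 2003 is 3 days past the end of the window.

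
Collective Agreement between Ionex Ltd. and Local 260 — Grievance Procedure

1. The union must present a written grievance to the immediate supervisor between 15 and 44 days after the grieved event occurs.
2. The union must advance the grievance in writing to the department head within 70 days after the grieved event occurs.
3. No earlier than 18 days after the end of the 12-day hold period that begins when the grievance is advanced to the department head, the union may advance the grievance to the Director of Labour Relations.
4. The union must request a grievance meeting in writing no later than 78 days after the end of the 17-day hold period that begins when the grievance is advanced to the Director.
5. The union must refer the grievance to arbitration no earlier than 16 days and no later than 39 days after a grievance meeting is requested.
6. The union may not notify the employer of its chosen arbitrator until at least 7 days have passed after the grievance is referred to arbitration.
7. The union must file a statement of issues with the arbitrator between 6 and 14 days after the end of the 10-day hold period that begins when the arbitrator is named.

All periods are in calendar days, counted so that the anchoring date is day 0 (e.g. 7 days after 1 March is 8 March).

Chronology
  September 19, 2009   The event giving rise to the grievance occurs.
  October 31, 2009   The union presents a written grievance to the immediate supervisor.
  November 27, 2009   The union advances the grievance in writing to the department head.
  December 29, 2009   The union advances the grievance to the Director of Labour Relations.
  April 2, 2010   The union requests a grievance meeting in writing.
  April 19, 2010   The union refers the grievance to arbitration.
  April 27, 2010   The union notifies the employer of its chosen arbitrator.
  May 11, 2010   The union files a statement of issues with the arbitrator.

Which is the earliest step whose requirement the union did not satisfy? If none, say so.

Step 1: the window is 15–44 days after September 19, 2009 (when the grieved event occurs), so October 4, 2009 through November 2, 2009; October 31, 2009 falls inside that range.
Step 2: 70 days after September 19, 2009 (when the grieved event occurs) is November 28, 2009; completed November 27, 2009, before the deadline.
Step 3: the earliest permitted date is 18 days after December 9, 2009 (end of the 12-day hold period, which began when the grievance is advanced to the department head on November 27, 2009), i.e. December 27, 2009; December 29, 2009 is on or after that date.
Step 4: 78 days after January 15, 2010 (end of the 17-day hold period, which began when the grievance is advanced to the Director on December 29, 2009) is April 3, 2010; April 2, 2010 is within that limit.
Step 5: the window is 16–39 days after April 2, 2010 (when a grievance meeting is requested), so April 18, 2010 through May 11, 2010; done April 19, 2010 — within the window.
Step 6: the earliest permitted date is 7 days after April 19, 2010 (when the grievance is referred to arbitration), i.e. April 26, 2010; done April 27, 2010 — permitted.
Step 7: the window is 6–14 days after May 7, 2010 (end of the 10-day hold period, which began when the arbitrator is named on April 27, 2010), so May 13, 2010 through May 21, 2010; May 11, 2010 is 2 days too early.

Step 7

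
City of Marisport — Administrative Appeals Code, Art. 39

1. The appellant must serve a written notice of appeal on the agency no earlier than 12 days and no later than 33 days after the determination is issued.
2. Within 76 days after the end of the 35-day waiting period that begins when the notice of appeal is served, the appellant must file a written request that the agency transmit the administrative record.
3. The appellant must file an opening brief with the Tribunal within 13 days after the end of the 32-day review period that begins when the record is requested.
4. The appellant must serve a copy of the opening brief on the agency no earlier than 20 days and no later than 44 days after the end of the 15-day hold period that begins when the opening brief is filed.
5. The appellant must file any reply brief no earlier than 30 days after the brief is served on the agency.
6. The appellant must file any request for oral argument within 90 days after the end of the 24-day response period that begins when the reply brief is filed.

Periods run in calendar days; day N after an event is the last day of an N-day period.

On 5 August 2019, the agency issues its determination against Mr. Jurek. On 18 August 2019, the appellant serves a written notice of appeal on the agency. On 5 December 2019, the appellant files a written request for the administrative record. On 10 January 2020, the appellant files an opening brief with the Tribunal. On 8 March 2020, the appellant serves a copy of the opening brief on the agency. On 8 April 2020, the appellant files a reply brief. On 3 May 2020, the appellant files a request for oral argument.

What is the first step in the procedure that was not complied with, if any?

(1) the permitted window runs from 5 August 2019 + 12 = 17 August 2019 to 5 August 2019 + 33 = 7 September 2019; done 18 August 2019, which is between those dates.
(2) due by 22 September 2019 + 76 days = 7 December 2019; completed 5 December 2019, before the deadline.
(3) due by 6 January 2020 + 13 days = 19 January 2020; 10 January 2020 is within that limit.
(4) the permitted window runs from 25 January 2020 + 20 = 14 February 2020 to 25 January 2020 + 44 = 9 March 2020; done 8 March 2020, which is between those dates.
(5) permitted from 8 March 2020 + 30 days = 7 April 2020 onward; 8 April 2020 is on or after that date.
(6) due by 2 May 2020 + 90 days = 31 July 2020; 3 May 2020 is within that limit.

None — every step was satisfied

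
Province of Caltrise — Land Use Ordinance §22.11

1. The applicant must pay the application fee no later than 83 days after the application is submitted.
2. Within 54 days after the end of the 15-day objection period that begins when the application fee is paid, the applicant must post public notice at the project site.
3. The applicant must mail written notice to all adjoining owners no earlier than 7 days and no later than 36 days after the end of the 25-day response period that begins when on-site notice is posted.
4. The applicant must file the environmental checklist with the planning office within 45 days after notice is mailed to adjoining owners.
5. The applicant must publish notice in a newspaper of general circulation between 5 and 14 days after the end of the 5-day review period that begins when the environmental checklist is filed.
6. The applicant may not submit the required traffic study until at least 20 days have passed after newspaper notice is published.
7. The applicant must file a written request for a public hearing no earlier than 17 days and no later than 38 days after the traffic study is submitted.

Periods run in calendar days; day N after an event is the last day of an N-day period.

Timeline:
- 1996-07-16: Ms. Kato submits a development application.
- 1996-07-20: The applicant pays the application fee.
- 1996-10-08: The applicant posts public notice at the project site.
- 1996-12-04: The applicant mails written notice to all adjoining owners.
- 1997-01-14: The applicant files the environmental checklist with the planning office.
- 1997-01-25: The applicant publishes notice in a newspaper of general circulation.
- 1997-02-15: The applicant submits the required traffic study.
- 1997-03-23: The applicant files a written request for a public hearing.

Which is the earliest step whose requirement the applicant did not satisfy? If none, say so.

Step 1 — counting 83 days from 1996-07-16 (when the application is submitted) gives a deadline of 1996-10-07; done 1996-07-20 — timely.
Step 2 — counting 54 days from 1996-08-04 (end of the 15-day objection period, which began when the application fee is paid on 1996-07-20) gives a deadline of 1996-09-27; 1996-10-08 misses that deadline by 11 days.

Step 2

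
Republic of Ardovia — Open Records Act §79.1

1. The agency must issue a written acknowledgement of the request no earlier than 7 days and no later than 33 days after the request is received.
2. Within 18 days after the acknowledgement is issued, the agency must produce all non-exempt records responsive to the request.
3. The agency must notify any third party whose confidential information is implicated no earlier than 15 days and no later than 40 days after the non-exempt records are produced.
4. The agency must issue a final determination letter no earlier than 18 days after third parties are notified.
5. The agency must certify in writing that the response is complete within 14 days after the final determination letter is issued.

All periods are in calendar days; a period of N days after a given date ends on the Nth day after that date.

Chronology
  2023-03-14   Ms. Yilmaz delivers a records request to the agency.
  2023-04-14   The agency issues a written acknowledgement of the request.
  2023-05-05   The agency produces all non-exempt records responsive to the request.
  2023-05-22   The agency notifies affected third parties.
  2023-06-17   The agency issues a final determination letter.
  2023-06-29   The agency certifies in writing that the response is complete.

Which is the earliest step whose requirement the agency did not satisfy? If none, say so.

Step 1: the window is 7–33 days after 2023-03-14 (when the request is received), so 2023-03-21 through 2023-04-16; done 2023-04-14 — within the window.
Step 2: 18 days after 2023-04-14 (when the acknowledgement is issued) is 2023-05-02; done 2023-05-05 — 3 days late.

Step 2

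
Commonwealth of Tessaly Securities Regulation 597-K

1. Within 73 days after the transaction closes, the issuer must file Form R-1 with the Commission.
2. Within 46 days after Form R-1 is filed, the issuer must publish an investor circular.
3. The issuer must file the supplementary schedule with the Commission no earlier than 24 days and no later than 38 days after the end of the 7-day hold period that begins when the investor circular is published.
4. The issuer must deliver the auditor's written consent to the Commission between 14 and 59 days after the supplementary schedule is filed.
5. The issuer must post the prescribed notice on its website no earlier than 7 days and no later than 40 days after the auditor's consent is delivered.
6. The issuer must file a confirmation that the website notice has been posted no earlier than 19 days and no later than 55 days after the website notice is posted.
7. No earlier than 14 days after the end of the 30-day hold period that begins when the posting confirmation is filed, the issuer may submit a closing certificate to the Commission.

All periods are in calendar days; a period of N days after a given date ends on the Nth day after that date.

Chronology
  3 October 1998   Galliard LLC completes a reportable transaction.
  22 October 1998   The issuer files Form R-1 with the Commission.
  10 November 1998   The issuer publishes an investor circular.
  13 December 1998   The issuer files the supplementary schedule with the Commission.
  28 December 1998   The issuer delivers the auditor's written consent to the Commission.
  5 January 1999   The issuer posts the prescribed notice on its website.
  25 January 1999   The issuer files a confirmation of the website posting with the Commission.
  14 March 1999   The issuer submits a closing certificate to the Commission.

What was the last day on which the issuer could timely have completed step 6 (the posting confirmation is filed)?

Step 6 runs from 5 January 1999, when the website notice is posted. The window is 19–55 days after 5 January 1999; it closes on 1 March 1999.

1 March 1999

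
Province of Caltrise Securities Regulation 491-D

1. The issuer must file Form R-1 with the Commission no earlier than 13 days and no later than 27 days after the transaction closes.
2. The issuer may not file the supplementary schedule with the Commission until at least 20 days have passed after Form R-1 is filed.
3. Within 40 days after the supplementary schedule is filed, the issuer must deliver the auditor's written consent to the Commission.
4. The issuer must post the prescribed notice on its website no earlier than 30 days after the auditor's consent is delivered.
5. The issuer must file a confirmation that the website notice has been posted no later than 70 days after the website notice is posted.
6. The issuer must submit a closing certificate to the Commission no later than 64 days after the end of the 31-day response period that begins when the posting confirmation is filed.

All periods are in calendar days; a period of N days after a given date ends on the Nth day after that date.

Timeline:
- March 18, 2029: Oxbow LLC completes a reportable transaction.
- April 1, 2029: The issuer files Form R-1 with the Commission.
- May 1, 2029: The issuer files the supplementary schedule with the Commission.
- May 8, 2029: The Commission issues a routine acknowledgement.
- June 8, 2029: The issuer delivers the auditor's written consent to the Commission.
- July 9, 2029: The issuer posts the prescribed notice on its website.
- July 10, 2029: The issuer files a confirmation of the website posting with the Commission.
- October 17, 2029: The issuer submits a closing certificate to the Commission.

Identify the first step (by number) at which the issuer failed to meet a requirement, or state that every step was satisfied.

Step 1 — 13 and 27 days from March 18, 2029 (when the transaction closes) are March 31, 2029 and April 14, 2029 respectively; done April 1, 2029, which is between those dates.
Step 2 — must wait 20 days from April 1, 2029 (when Form R-1 is filed), so not before April 21, 2029; done May 1, 2029, after the minimum wait.
Step 3 — counting 40 days from May 1, 2029 (when the supplementary schedule is filed) gives a deadline of June 10, 2029; completed June 8, 2029, before the deadline.
Step 4 — must wait 30 days from June 8, 2029 (when the auditor's consent is delivered), so not before July 8, 2029; done July 9, 2029 — permitted.
Step 5 — counting 70 days from July 9, 2029 (when the website notice is posted) gives a deadline of September 17, 2029; July 10, 2029 is within that limit.
Step 6 — counting 64 days from August 10, 2029 (end of the 31-day response period, which began when the posting confirmation is filed on July 10, 2029) gives a deadline of October 13, 2029; October 17, 2029 misses that deadline by 4 days.

Step 6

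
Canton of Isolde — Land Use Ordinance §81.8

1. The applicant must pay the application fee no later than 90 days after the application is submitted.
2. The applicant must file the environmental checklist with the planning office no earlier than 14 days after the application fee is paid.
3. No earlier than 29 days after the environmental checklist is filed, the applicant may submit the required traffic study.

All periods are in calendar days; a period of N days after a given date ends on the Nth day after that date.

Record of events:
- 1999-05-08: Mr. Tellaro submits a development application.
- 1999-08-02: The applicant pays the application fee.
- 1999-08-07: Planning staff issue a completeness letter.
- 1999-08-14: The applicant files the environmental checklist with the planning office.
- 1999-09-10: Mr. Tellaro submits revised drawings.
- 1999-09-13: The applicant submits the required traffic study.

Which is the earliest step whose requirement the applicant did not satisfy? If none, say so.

Step 2

Step 1 — counting 90 days from 1999-05-08 (when the application is submitted) gives a deadline of 1999-08-06; completed 1999-08-02, before the deadline.
Step 2 — must wait 14 days from 1999-08-02 (when the application fee is paid), so not before 1999-08-16; done 1999-08-14 — 2 days too early.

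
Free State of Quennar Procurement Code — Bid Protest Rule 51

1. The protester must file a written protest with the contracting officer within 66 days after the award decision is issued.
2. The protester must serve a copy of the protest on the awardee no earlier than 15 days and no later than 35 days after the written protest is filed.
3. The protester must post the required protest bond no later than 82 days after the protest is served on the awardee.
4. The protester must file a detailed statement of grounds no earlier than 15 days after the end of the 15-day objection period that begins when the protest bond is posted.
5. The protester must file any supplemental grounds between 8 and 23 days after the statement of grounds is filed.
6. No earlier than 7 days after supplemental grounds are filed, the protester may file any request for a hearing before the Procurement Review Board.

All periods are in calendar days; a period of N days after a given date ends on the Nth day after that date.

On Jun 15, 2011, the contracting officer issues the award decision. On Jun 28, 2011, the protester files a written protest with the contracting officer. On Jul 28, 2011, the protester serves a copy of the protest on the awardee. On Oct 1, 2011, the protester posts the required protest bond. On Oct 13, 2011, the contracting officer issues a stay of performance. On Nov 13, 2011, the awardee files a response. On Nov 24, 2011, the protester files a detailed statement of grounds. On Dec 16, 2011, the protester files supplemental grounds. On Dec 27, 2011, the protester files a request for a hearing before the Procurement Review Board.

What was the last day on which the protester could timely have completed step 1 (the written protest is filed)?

Step 1 runs from Jun 15, 2011, when the award decision is issued. 66 days after Jun 15, 2011 is Aug 20, 2011.

Aug 20, 2011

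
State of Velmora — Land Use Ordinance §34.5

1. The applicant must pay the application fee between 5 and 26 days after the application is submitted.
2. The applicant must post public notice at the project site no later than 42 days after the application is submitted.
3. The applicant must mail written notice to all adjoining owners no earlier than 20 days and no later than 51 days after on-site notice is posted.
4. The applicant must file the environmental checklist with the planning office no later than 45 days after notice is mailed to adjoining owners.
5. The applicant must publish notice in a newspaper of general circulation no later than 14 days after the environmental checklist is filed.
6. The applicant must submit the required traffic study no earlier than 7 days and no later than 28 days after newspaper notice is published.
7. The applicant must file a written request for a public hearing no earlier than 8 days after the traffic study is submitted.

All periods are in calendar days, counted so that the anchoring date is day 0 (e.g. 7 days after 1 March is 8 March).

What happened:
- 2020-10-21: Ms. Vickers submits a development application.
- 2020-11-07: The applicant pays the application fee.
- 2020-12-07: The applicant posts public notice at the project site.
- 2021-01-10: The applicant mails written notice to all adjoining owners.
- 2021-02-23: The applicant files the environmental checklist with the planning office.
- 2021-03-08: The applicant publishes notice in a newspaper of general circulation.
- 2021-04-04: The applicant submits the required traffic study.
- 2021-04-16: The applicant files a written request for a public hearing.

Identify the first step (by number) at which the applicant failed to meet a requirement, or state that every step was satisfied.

Step 2

Step 1 — 5 and 26 days from 2020-10-21 (when the application is submitted) are 2020-10-26 and 2020-11-16 respectively; 2020-11-07 falls inside that range.
Step 2 — counting 42 days from 2020-10-21 (when the application is submitted) gives a deadline of 2020-12-02; done 2020-12-07 — 5 days late.
The analysis stops there.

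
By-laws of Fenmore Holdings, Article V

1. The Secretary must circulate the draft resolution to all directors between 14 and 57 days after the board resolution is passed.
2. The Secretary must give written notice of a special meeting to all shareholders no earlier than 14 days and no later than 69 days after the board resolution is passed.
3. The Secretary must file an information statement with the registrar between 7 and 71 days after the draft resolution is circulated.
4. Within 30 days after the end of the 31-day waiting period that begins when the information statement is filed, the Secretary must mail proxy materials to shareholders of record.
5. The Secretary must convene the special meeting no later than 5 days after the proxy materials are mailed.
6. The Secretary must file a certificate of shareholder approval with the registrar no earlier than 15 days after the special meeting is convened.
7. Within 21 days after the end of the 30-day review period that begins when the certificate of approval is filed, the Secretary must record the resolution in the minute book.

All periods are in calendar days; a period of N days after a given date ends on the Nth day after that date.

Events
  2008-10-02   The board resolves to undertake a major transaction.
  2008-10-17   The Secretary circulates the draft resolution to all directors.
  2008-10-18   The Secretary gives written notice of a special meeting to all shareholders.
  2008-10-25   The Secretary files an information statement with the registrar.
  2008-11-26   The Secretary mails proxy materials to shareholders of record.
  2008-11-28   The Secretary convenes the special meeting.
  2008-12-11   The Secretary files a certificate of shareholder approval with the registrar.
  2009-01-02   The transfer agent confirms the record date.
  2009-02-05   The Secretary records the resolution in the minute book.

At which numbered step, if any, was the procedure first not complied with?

Step 6

(1) the permitted window runs from 2008-10-02 + 14 = 2008-10-16 to 2008-10-02 + 57 = 2008-11-28; done 2008-10-17, which is between those dates.
(2) the permitted window runs from 2008-10-02 + 14 = 2008-10-16 to 2008-10-02 + 69 = 2008-12-10; 2008-10-18 falls inside that range.
(3) the permitted window runs from 2008-10-17 + 7 = 2008-10-24 to 2008-10-17 + 71 = 2008-12-27; done 2008-10-25, which is between those dates.
(4) due by 2008-11-25 + 30 days = 2008-12-25; completed 2008-11-26, before the deadline.
(5) due by 2008-11-26 + 5 days = 2008-12-01; 2008-11-28 is within that limit.
(6) permitted from 2008-11-28 + 15 days = 2008-12-13 onward; done 2008-12-11 — 2 days too early.
No need to go further; step 6 was not satisfied.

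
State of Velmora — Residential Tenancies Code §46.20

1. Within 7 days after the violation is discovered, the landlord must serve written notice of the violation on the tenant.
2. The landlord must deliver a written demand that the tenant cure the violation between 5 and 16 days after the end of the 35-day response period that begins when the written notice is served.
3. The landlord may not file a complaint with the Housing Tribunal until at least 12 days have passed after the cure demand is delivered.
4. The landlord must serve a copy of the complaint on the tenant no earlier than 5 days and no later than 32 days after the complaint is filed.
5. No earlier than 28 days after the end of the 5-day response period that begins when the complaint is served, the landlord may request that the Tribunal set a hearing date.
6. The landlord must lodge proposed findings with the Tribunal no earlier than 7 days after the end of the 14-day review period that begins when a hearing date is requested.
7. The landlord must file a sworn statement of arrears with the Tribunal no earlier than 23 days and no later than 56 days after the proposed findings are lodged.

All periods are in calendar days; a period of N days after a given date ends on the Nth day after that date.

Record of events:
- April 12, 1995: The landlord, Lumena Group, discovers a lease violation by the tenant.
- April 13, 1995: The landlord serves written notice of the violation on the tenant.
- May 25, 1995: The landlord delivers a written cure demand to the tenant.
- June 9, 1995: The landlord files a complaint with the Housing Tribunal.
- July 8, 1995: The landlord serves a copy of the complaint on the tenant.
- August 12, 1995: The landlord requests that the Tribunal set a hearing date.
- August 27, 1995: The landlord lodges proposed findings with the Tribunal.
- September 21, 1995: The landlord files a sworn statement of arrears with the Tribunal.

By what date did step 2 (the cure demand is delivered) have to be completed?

The written notice is served on April 13, 1995; the 35-day response period therefore ends May 18, 1995, and step 2 runs from that date. The window is 5–16 days after May 18, 1995; it closes on June 3, 1995.

June 3, 1995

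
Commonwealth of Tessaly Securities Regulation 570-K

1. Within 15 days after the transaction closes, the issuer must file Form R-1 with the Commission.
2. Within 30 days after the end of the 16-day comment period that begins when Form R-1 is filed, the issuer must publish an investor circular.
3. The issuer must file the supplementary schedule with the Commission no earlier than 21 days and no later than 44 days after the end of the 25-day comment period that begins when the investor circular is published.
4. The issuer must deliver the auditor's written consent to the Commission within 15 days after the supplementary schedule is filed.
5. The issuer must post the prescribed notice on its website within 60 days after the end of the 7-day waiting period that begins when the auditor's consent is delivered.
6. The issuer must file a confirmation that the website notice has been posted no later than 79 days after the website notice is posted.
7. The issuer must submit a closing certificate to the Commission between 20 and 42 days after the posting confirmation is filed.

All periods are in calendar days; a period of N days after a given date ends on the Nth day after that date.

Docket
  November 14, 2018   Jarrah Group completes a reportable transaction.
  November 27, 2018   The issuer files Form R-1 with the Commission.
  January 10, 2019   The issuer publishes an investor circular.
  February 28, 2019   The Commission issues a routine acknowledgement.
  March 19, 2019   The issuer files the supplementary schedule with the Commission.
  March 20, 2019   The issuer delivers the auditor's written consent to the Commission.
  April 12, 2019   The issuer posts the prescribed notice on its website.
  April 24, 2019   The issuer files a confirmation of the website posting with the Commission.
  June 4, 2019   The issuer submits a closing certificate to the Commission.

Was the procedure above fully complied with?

Step 1: 15 days after November 14, 2018 (when the transaction closes) is November 29, 2018; completed November 27, 2018, before the deadline.
Step 2: 30 days after December 13, 2018 (end of the 16-day comment period, which began when Form R-1 is filed on November 27, 2018) is January 12, 2019; done January 10, 2019 — timely.
Step 3: the window is 21–44 days after February 4, 2019 (end of the 25-day comment period, which began when the investor circular is published on January 10, 2019), so February 25, 2019 through March 20, 2019; done March 19, 2019, which is between those dates.
Step 4: 15 days after March 19, 2019 (when the supplementary schedule is filed) is April 3, 2019; completed March 20, 2019, before the deadline.
Step 5: 60 days after March 27, 2019 (end of the 7-day waiting period, which began when the auditor's consent is delivered on March 20, 2019) is May 26, 2019; completed April 12, 2019, before the deadline.
Step 6: 79 days after April 12, 2019 (when the website notice is posted) is June 30, 2019; done April 24, 2019 — timely.
Step 7: the window is 20–42 days after April 24, 2019 (when the posting confirmation is filed), so May 14, 2019 through June 5, 2019; done June 4, 2019, which is between those dates.

Yes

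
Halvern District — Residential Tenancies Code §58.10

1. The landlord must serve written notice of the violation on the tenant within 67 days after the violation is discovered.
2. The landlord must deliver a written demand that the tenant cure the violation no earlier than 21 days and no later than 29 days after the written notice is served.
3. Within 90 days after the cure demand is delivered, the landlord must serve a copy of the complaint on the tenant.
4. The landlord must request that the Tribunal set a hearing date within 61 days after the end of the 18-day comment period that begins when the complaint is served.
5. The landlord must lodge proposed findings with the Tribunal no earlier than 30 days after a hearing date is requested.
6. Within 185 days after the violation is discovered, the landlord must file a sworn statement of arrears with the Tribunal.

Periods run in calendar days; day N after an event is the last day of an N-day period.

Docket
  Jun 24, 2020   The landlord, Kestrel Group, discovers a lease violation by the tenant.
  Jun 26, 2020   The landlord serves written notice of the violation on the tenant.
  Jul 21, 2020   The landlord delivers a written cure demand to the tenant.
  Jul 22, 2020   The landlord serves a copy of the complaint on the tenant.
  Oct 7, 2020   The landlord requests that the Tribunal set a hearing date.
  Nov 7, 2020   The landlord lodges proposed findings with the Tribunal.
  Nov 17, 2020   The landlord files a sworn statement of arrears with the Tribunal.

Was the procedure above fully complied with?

Step 1: 67 days after Jun 24, 2020 (when the violation is discovered) is Aug 30, 2020; Jun 26, 2020 is within that limit.
Step 2: the window is 21–29 days after Jun 26, 2020 (when the written notice is served), so Jul 17, 2020 through Jul 25, 2020; done Jul 21, 2020, which is between those dates.
Step 3: 90 days after Jul 21, 2020 (when the cure demand is delivered) is Oct 19, 2020; done Jul 22, 2020 — timely.
Step 4: 61 days after Aug 9, 2020 (end of the 18-day comment period, which began when the complaint is served on Jul 22, 2020) is Oct 9, 2020; Oct 7, 2020 is within that limit.
Step 5: the earliest permitted date is 30 days after Oct 7, 2020 (when a hearing date is requested), i.e. Nov 6, 2020; done Nov 7, 2020 — permitted.
Step 6: 185 days after Jun 24, 2020 (when the violation is discovered) is Dec 26, 2020; done Nov 17, 2020 — timely.

Yes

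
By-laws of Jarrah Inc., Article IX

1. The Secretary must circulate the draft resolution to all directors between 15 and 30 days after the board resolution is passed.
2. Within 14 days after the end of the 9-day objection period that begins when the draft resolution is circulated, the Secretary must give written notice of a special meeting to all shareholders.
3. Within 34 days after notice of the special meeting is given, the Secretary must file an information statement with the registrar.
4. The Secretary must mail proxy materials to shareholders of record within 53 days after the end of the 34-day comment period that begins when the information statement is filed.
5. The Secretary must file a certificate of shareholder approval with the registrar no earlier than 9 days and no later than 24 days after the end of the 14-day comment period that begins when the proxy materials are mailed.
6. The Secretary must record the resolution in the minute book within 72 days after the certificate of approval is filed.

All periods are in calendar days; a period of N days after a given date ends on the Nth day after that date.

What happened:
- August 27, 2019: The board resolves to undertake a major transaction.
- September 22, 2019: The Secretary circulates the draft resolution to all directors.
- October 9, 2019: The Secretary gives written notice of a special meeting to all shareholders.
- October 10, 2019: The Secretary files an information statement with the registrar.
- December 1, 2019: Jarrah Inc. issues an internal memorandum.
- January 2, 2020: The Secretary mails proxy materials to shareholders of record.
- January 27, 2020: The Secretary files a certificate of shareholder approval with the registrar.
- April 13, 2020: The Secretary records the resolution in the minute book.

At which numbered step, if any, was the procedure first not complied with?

(1) the permitted window runs from August 27, 2019 + 15 = September 11, 2019 to August 27, 2019 + 30 = September 26, 2019; done September 22, 2019 — within the window.
(2) due by October 1, 2019 + 14 days = October 15, 2019; completed October 9, 2019, before the deadline.
(3) due by October 9, 2019 + 34 days = November 12, 2019; October 10, 2019 is within that limit.
(4) due by November 13, 2019 + 53 days = January 5, 2020; done January 2, 2020 — timely.
(5) the permitted window runs from January 16, 2020 + 9 = January 25, 2020 to January 16, 2020 + 24 = February 9, 2020; done January 27, 2020 — within the window.
(6) due by January 27, 2020 + 72 days = April 8, 2020; done April 13, 2020 — 5 days late.
Later steps need not be reached.

Step 6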